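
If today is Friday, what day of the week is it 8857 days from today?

Dividing 8857 by 7 gives quotient 1265 and remainder 2.
Friday + 2 days → Sunday.

Sunday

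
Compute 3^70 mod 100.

Square-and-reduce mod 100: 3^1≡3, 3^2≡9, 3^4≡81, 3^8≡61, 3^16≡21, 3^32≡41, 3^64≡81.
70 = 2 + 4 + 64, so 3^70 ≡ 9·81·81 ≡ 49 (mod 100).

49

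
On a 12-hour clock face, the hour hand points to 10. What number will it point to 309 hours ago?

1

309 = 25·12 + 9, so 309 mod 12 = 9.
10 − 9 → 1 on a 12-hour dial.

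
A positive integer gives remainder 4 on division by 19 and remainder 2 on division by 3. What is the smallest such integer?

23

x ≡ 2 (mod 3) gives x ∈ {2, 5, 8, 11, 14, 17, 20, 23}.
The first of these with x mod 19 = 4 is 23.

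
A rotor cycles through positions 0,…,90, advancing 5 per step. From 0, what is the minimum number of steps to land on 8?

38

5⁻¹ ≡ 73 (mod 91) because 5·73 = 365 = 4·91 + 1.
So x ≡ 73·8 = 584 ≡ 38 (mod 91).
Check: 5·38 = 190 = 2·91 + 8.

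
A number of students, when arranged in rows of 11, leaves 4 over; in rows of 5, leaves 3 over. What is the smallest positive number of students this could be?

x ≡ 3 (mod 5) gives x ∈ {3, 8, 13, 18, 23, 28, 33, 38, …}.
The first of these with x mod 11 = 4 is 48.

48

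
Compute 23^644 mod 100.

Square-and-reduce mod 100: 23^1≡23, 23^2≡29, 23^4≡41, 23^8≡81, 23^16≡61, 23^32≡21, 23^64≡41, 23^128≡81, 23^256≡61, 23^512≡21.
Since 644 = 4 + 128 + 512 in binary, 23^644 ≡ 41·81·21 ≡ 41 (mod 100).

41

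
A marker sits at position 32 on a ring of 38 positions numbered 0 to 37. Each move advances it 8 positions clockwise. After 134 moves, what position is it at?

2

134·8 = 1072.
1072 mod 38 = 8 (since 28·38 = 1064).
(32 + 8) mod 38 = 2.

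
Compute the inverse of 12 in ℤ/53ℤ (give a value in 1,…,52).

31

53 = 4·12 + 5
12 = 2·5 + 2
5 = 2·2 + 1
2 = 2·1 + 0
Back-substituting gives 12·31 ≡ 1 (mod 53).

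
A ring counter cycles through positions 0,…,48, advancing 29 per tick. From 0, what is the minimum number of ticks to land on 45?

29⁻¹ ≡ 22 (mod 49) because 29·22 = 638 = 13·49 + 1.
So x ≡ 22·45 = 990 ≡ 10 (mod 49).
Check: 29·10 = 290 = 5·49 + 45.

10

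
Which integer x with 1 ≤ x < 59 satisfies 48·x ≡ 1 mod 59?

16

59 = 1·48 + 11
48 = 4·11 + 4
11 = 2·4 + 3
4 = 1·3 + 1
3 = 3·1 + 0
Back-substituting gives 48·16 ≡ 1 (mod 59).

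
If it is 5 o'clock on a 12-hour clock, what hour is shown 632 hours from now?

1

632 − 52·12 = 8, so 632 ≡ 8 (mod 12).
5 + 8 → 1 on a 12-hour dial.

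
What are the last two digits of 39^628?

81

Square-and-reduce mod 100: 39^1≡39, 39^2≡21, 39^4≡41, 39^8≡81, 39^16≡61, 39^32≡21, 39^64≡41, 39^128≡81, 39^256≡61, 39^512≡21.
628 = 4 + 16 + 32 + 64 + 512, so 39^628 ≡ 41·61·21·41·21 ≡ 81 (mod 100).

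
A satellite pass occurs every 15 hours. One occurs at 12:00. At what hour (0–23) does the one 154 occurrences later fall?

18

154·15 = 2310.
Dividing 2310 by 24 gives quotient 96 and remainder 6.
(12 + 6) mod 24 = 18.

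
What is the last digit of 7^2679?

Last digits of 7^n: 7, 9, 3, 1 (period 4).
2679 leaves remainder 3 on division by 4, so 7^2679 ends in 3.

3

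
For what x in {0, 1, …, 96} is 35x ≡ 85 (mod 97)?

35⁻¹ ≡ 61 (mod 97) because 35·61 = 2135 = 22·97 + 1.
Multiplying both sides by 61: x ≡ 61·85 = 5185 ≡ 44 (mod 97).

44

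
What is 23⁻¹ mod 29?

29 = 1·23 + 6
23 = 3·6 + 5
6 = 1·5 + 1
5 = 5·1 + 0
Back-substituting gives 23·24 ≡ 1 (mod 29).

24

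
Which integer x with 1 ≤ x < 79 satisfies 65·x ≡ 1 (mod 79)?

65·62 = 4030 = 51·79 + 1, so 65⁻¹ ≡ 62 (mod 79).

62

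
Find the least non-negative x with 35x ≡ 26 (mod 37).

24

The inverse of 35 mod 37 is 18 (since 35·18 = 630 ≡ 1).
So x ≡ 18·26 = 468 ≡ 24 (mod 37).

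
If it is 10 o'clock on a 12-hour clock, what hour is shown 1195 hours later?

5

Dividing 1195 by 12 gives quotient 99 and remainder 7.
10 + 7 → 5 on a 12-hour dial.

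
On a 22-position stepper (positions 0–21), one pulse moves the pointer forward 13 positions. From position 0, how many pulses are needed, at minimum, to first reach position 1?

17

22 = 1·13 + 9
13 = 1·9 + 4
9 = 2·4 + 1
4 = 4·1 + 0
Back-substituting gives 13·17 ≡ 1 (mod 22).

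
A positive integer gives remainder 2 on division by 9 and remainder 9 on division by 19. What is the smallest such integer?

x ≡ 2 (mod 9) gives x ∈ {2, 11, 20, 29, 38, 47}.
The first of these with x mod 19 = 9 is 47.

47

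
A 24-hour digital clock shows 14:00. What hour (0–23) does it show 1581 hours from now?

Dividing 1581 by 24 gives quotient 65 and remainder 21.
(14 + 21) mod 24 = 11.

11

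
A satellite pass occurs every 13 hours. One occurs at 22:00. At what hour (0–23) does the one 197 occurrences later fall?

15

197·13 = 2561.
Dividing 2561 by 24 gives quotient 106 and remainder 17.
(22 + 17) mod 24 = 15.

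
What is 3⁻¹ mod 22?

3·15 = 45 = 2·22 + 1, so 3⁻¹ ≡ 15 (mod 22).

15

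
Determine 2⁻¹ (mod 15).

8

2·8 = 16 = 1·15 + 1, so 2⁻¹ ≡ 8 (mod 15).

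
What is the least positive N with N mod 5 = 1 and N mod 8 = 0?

x ≡ 1 (mod 5) gives x ∈ {1, 6, 11, 16}.
The first of these with x mod 8 = 0 is 16.

16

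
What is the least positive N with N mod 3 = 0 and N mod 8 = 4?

12

x ≡ 0 (mod 3) gives x ∈ {0, 3, 6, 9, 12}.
The first of these with x mod 8 = 4 is 12.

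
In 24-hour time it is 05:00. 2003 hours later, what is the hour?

2003 − 83·24 = 11, so 2003 ≡ 11 (mod 24).
(5 + 11) mod 24 = 16.

16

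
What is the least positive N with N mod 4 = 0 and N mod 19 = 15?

x ≡ 0 (mod 4) gives x ∈ {0, 4, 8, 12, 16, 20, 24, 28, …}.
The first of these with x mod 19 = 15 is 72.

72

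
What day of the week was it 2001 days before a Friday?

Saturday

Dividing 2001 by 7 gives quotient 285 and remainder 6.
Friday − 6 days → Saturday.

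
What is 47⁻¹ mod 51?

51 = 1·47 + 4
47 = 11·4 + 3
4 = 1·3 + 1
3 = 3·1 + 0
Back-substituting gives 47·38 ≡ 1 (mod 51).

38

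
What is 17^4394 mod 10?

Last digits of 7^n: 7, 9, 3, 1 (period 4).
4394 mod 4 = 2, so the last digit matches 7^2 = 9.

9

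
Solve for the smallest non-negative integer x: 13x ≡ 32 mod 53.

31

13⁻¹ ≡ 49 (mod 53) because 13·49 = 637 = 12·53 + 1.
Multiplying both sides by 49: x ≡ 49·32 = 1568 ≡ 31 (mod 53).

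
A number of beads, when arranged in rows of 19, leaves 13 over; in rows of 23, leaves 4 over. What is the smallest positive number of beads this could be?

165

Since 23·5 ≡ 1 (mod 19), take x = 4 + 23·((13−4)·5 mod 19) = 4 + 23·7 = 165.
Check: 165 mod 19 = 13, 165 mod 23 = 4.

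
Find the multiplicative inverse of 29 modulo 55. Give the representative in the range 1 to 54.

55 = 1·29 + 26
29 = 1·26 + 3
26 = 8·3 + 2
3 = 1·2 + 1
2 = 2·1 + 0
Back-substituting gives 29·19 ≡ 1 (mod 55).

19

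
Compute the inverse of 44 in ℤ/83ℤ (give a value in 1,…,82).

44·17 = 748 = 9·83 + 1, so 44⁻¹ ≡ 17 (mod 83).

17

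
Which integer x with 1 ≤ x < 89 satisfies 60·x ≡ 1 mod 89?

46

89 = 1·60 + 29
60 = 2·29 + 2
29 = 14·2 + 1
2 = 2·1 + 0
Back-substituting gives 60·46 ≡ 1 (mod 89).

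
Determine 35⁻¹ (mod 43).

16

43 = 1·35 + 8
35 = 4·8 + 3
8 = 2·3 + 2
3 = 1·2 + 1
2 = 2·1 + 0
Back-substituting gives 35·16 ≡ 1 (mod 43).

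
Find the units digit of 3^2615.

Powers of 3 mod 10 repeat with period 4: 3, 9, 7, 1.
2615 mod 4 = 3, so the last digit matches 3^3 = 7.

7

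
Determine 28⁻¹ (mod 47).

28·42 = 1176 = 25·47 + 1, so 28⁻¹ ≡ 42 (mod 47).

42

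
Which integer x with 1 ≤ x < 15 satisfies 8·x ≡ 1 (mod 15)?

15 = 1·8 + 7
8 = 1·7 + 1
7 = 7·1 + 0
Back-substituting gives 8·2 ≡ 1 (mod 15).

2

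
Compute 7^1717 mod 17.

Successive squares of 7 mod 17: 7^1≡7, 7^2≡15, 7^4≡4, 7^8≡16, 7^16≡1, 7^32≡1, 7^64≡1, 7^128≡1, 7^256≡1, 7^512≡1, 7^1024≡1.
1717 = 1 + 4 + 16 + 32 + 128 + 512 + 1024, so 7^1717 ≡ 7·4·1·1·1·1·1 ≡ 11 (mod 17).

11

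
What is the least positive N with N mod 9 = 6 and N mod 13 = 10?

Since 13·7 ≡ 1 (mod 9), take x = 10 + 13·((6−10)·7 mod 9) = 10 + 13·8 = 114.
Check: 114 mod 9 = 6, 114 mod 13 = 10.

114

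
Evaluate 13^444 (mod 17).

1

Successive squares of 13 mod 17: 13^1≡13, 13^2≡16, 13^4≡1, 13^8≡1, 13^16≡1, 13^32≡1, 13^64≡1, 13^128≡1, 13^256≡1.
Since 444 = 4 + 8 + 16 + 32 + 128 + 256 in binary, 13^444 ≡ 1·1·1·1·1·1 ≡ 1 (mod 17).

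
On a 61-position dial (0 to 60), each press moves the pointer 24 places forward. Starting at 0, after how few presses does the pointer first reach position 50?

24⁻¹ ≡ 28 (mod 61) because 24·28 = 672 = 11·61 + 1.
So x ≡ 28·50 = 1400 ≡ 58 (mod 61).

58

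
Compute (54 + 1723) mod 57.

1723 = 30·57 + 13, so 1723 mod 57 = 13.
(54 + 13) mod 57 = 10.

10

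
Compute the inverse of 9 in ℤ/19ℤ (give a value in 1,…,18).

9·17 = 153 = 8·19 + 1, so 9⁻¹ ≡ 17 (mod 19).

17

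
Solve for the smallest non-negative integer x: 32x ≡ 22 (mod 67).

30

The inverse of 32 mod 67 is 44 (since 32·44 = 1408 ≡ 1).
Multiplying both sides by 44: x ≡ 44·22 = 968 ≡ 30 (mod 67).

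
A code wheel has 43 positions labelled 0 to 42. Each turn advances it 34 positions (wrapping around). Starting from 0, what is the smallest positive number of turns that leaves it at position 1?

19

43 = 1·34 + 9
34 = 3·9 + 7
9 = 1·7 + 2
7 = 3·2 + 1
2 = 2·1 + 0
Back-substituting gives 34·19 ≡ 1 (mod 43).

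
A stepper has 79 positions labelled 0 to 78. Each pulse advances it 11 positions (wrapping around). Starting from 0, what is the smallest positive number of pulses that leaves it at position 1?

11·36 = 396 = 5·79 + 1, so 11⁻¹ ≡ 36 (mod 79).

36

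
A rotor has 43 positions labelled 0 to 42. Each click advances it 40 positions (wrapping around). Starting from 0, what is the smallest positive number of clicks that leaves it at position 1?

40·14 = 560 = 13·43 + 1, so 40⁻¹ ≡ 14 (mod 43).

14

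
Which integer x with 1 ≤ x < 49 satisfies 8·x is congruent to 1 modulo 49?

49 = 6·8 + 1
8 = 8·1 + 0
Back-substituting gives 8·43 ≡ 1 (mod 49).

43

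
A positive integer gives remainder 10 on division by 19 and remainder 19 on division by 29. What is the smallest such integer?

48

x ≡ 10 (mod 19) gives x ∈ {10, 29, 48}.
The first of these with x mod 29 = 19 is 48.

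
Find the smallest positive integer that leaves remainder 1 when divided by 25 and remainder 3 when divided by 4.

51

x ≡ 3 (mod 4) gives x ∈ {3, 7, 11, 15, 19, 23, 27, 31, …}.
The first of these with x mod 25 = 1 is 51.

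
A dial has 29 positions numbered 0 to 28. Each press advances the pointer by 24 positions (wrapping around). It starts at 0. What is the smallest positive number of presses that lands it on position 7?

16

24⁻¹ ≡ 23 (mod 29) because 24·23 = 552 = 19·29 + 1.
So x ≡ 23·7 = 161 ≡ 16 (mod 29).
Check: 24·16 = 384 = 13·29 + 7.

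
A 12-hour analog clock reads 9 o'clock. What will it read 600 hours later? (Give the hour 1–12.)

600 − 50·12 = 0, so 600 ≡ 0 (mod 12).
9 + 0 → 9 on a 12-hour dial.

9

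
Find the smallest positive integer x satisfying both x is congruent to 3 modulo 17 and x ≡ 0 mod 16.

x ≡ 0 (mod 16) gives x ∈ {0, 16, 32, 48, 64, 80, 96, 112, …}.
The first of these with x mod 17 = 3 is 224.

224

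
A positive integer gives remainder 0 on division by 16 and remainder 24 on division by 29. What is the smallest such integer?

Since 29·5 ≡ 1 (mod 16), take x = 24 + 29·((0−24)·5 mod 16) = 24 + 29·8 = 256.
Check: 256 mod 16 = 0, 256 mod 29 = 24.

256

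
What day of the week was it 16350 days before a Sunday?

Tuesday

16350 mod 7 = 5 (since 2335·7 = 16345).
Sunday − 5 days → Tuesday.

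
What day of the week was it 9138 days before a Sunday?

9138 − 1305·7 = 3, so 9138 ≡ 3 (mod 7).
Sunday − 3 days → Thursday.

Thursday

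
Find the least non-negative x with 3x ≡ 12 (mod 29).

4

The inverse of 3 mod 29 is 10 (since 3·10 = 30 ≡ 1).
So x ≡ 10·12 = 120 ≡ 4 (mod 29).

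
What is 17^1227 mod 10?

The units digit of 17^n cycles with period 4: 7, 9, 3, 1, …
1227 mod 4 = 3, so the last digit matches 7^3 = 3.

3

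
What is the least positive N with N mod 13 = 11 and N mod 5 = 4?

24

Since 5·8 ≡ 1 (mod 13), take x = 4 + 5·((11−4)·8 mod 13) = 4 + 5·4 = 24.
Check: 24 mod 13 = 11, 24 mod 5 = 4.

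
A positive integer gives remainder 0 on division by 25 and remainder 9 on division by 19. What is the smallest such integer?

x ≡ 9 (mod 19) gives x ∈ {9, 28, 47, 66, 85, 104, 123, 142, …}.
The first of these with x mod 25 = 0 is 275.

275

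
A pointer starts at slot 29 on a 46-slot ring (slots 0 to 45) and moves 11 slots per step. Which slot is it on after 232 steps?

232·11 = 2552.
2552 − 55·46 = 22, so 2552 ≡ 22 (mod 46).
(29 + 22) mod 46 = 5.

5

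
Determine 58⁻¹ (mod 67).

52

58·52 = 3016 = 45·67 + 1, so 58⁻¹ ≡ 52 (mod 67).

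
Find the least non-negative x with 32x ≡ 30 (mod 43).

32⁻¹ ≡ 39 (mod 43) because 32·39 = 1248 = 29·43 + 1.
Multiplying both sides by 39: x ≡ 39·30 = 1170 ≡ 9 (mod 43).

9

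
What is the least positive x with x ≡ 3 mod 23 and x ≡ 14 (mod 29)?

72

x ≡ 3 (mod 23) gives x ∈ {3, 26, 49, 72}.
The first of these with x mod 29 = 14 is 72.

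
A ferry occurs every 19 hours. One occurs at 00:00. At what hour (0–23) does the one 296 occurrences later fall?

296·19 = 5624.
5624 − 234·24 = 8, so 5624 ≡ 8 (mod 24).
(0 + 8) mod 24 = 8.

8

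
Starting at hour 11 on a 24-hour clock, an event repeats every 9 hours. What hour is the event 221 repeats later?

8

221·9 = 1989.
1989 = 82·24 + 21, so 1989 mod 24 = 21.
(11 + 21) mod 24 = 8.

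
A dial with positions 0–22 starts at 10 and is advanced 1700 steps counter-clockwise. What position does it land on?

12

1700 mod 23 = 21 (since 73·23 = 1679).
(10 − 21) mod 23 = 12.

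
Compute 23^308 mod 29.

1

Square-and-reduce mod 29: 23^1≡23, 23^2≡7, 23^4≡20, 23^8≡23, 23^16≡7, 23^32≡20, 23^64≡23, 23^128≡7, 23^256≡20.
308 = 4 + 16 + 32 + 256, so 23^308 ≡ 20·7·20·20 ≡ 1 (mod 29).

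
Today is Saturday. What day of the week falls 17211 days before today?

17211 mod 7 = 5 (since 2458·7 = 17206).
Saturday − 5 days → Monday.

Monday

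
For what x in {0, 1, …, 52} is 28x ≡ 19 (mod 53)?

48

28⁻¹ ≡ 36 (mod 53) because 28·36 = 1008 = 19·53 + 1.
Multiplying both sides by 36: x ≡ 36·19 = 684 ≡ 48 (mod 53).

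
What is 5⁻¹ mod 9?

2

9 = 1·5 + 4
5 = 1·4 + 1
4 = 4·1 + 0
Back-substituting gives 5·2 ≡ 1 (mod 9).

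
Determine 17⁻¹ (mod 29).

29 = 1·17 + 12
17 = 1·12 + 5
12 = 2·5 + 2
5 = 2·2 + 1
2 = 2·1 + 0
Back-substituting gives 17·12 ≡ 1 (mod 29).

12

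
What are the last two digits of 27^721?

27

Square-and-reduce mod 100: 27^1≡27, 27^2≡29, 27^4≡41, 27^8≡81, 27^16≡61, 27^32≡21, 27^64≡41, 27^128≡81, 27^256≡61, 27^512≡21.
721 = 1 + 16 + 64 + 128 + 512, so 27^721 ≡ 27·61·41·81·21 ≡ 27 (mod 100).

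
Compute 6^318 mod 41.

Square-and-reduce mod 41: 6^1≡6, 6^2≡36, 6^4≡25, 6^8≡10, 6^16≡18, 6^32≡37, 6^64≡16, 6^128≡10, 6^256≡18.
Since 318 = 2 + 4 + 8 + 16 + 32 + 256 in binary, 6^318 ≡ 36·25·10·18·37·18 ≡ 8 (mod 41).

8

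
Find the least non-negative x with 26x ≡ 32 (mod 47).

41

26⁻¹ ≡ 38 (mod 47) because 26·38 = 988 = 21·47 + 1.
So x ≡ 38·32 = 1216 ≡ 41 (mod 47).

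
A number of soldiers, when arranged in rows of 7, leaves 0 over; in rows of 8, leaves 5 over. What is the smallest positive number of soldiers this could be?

21

Since 8·1 ≡ 1 (mod 7), take x = 5 + 8·((0−5)·1 mod 7) = 5 + 8·2 = 21.
Check: 21 mod 7 = 0, 21 mod 8 = 5.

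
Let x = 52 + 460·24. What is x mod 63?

4

460·24 = 11040.
11040 − 175·63 = 15, so 11040 ≡ 15 (mod 63).
(52 + 15) mod 63 = 4.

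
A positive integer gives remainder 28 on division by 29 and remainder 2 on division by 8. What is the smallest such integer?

x ≡ 2 (mod 8) gives x ∈ {2, 10, 18, 26, 34, 42, 50, 58, …}.
The first of these with x mod 29 = 28 is 202.

202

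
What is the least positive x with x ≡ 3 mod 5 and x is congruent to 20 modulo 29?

78

x ≡ 3 (mod 5) gives x ∈ {3, 8, 13, 18, 23, 28, 33, 38, …}.
The first of these with x mod 29 = 20 is 78.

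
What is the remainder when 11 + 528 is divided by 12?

528 = 44·12 + 0, so 528 mod 12 = 0.
(11 + 0) mod 12 = 11.

11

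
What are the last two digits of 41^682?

81

By repeated squaring mod 100: 41^1≡41, 41^2≡81, 41^4≡61, 41^8≡21, 41^16≡41, 41^32≡81, 41^64≡61, 41^128≡21, 41^256≡41, 41^512≡81.
Since 682 = 2 + 8 + 32 + 128 + 512 in binary, 41^682 ≡ 81·21·81·21·81 ≡ 81 (mod 100).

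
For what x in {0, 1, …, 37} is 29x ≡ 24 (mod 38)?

29⁻¹ ≡ 21 (mod 38) because 29·21 = 609 = 16·38 + 1.
Multiplying both sides by 21: x ≡ 21·24 = 504 ≡ 10 (mod 38).

10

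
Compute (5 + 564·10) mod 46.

564·10 = 5640.
Dividing 5640 by 46 gives quotient 122 and remainder 28.
(5 + 28) mod 46 = 33.

33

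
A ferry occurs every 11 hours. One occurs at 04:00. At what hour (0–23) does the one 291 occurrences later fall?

13

291·11 = 3201.
3201 mod 24 = 9 (since 133·24 = 3192).
(4 + 9) mod 24 = 13.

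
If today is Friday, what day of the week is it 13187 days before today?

Saturday

13187 − 1883·7 = 6, so 13187 ≡ 6 (mod 7).
Friday − 6 days → Saturday.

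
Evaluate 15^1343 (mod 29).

2

Square-and-reduce mod 29: 15^1≡15, 15^2≡22, 15^4≡20, 15^8≡23, 15^16≡7, 15^32≡20, 15^64≡23, 15^128≡7, 15^256≡20, 15^512≡23, 15^1024≡7.
1343 = 1 + 2 + 4 + 8 + 16 + 32 + 256 + 1024, so 15^1343 ≡ 15·22·20·23·7·20·20·7 ≡ 2 (mod 29).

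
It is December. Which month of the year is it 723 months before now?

723 = 60·12 + 3, so 723 mod 12 = 3.
December − 3 months → September.

September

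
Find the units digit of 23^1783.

7

The units digit of 23^n cycles with period 4: 3, 9, 7, 1, …
1783 mod 4 = 3, so the last digit matches 3^3 = 7.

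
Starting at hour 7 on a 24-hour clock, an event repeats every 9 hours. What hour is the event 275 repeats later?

10

275·9 = 2475.
2475 mod 24 = 3 (since 103·24 = 2472).
(7 + 3) mod 24 = 10.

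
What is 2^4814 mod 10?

4

Powers of 2 mod 10 repeat with period 4: 2, 4, 8, 6.
4814 leaves remainder 2 on division by 4, so 2^4814 ends in 4.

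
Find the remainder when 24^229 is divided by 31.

17

By repeated squaring mod 31: 24^1≡24, 24^2≡18, 24^4≡14, 24^8≡10, 24^16≡7, 24^32≡18, 24^64≡14, 24^128≡10.
229 = 1 + 4 + 32 + 64 + 128, so 24^229 ≡ 24·14·18·14·10 ≡ 17 (mod 31).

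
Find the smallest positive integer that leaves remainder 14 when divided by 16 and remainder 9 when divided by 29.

270

Since 29·5 ≡ 1 (mod 16), take x = 9 + 29·((14−9)·5 mod 16) = 9 + 29·9 = 270.
Check: 270 mod 16 = 14, 270 mod 29 = 9.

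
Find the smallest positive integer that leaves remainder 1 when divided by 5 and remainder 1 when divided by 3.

1

x ≡ 1 (mod 3) gives x ∈ {1}.
The first of these with x mod 5 = 1 is 1.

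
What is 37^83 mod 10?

The units digit of 37^n cycles with period 4: 7, 9, 3, 1, …
83 leaves remainder 3 on division by 4, so 37^83 ends in 3.

3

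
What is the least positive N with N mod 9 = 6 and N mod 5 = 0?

15

Since 5·2 ≡ 1 (mod 9), take x = 0 + 5·((6−0)·2 mod 9) = 0 + 5·3 = 15.
Check: 15 mod 9 = 6, 15 mod 5 = 0.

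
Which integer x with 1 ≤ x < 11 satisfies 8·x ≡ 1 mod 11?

7

8·7 = 56 = 5·11 + 1, so 8⁻¹ ≡ 7 (mod 11).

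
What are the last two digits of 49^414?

By repeated squaring mod 100: 49^1≡49, 49^2≡1, 49^4≡1, 49^8≡1, 49^16≡1, 49^32≡1, 49^64≡1, 49^128≡1, 49^256≡1.
Since 414 = 2 + 4 + 8 + 16 + 128 + 256 in binary, 49^414 ≡ 1·1·1·1·1·1 ≡ 1 (mod 100).

01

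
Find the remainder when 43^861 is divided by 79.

33

Successive squares of 43 mod 79: 43^1≡43, 43^2≡32, 43^4≡76, 43^8≡9, 43^16≡2, 43^32≡4, 43^64≡16, 43^128≡19, 43^256≡45, 43^512≡50.
Since 861 = 1 + 4 + 8 + 16 + 64 + 256 + 512 in binary, 43^861 ≡ 43·76·9·2·16·45·50 ≡ 33 (mod 79).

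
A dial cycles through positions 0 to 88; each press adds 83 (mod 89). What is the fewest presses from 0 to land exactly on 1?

74

83·74 = 6142 = 69·89 + 1, so 83⁻¹ ≡ 74 (mod 89).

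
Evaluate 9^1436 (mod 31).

Successive squares of 9 mod 31: 9^1≡9, 9^2≡19, 9^4≡20, 9^8≡28, 9^16≡9, 9^32≡19, 9^64≡20, 9^128≡28, 9^256≡9, 9^512≡19, 9^1024≡20.
1436 = 4 + 8 + 16 + 128 + 256 + 1024, so 9^1436 ≡ 20·28·9·28·9·20 ≡ 14 (mod 31).

14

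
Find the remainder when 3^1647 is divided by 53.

Square-and-reduce mod 53: 3^1≡3, 3^2≡9, 3^4≡28, 3^8≡42, 3^16≡15, 3^32≡13, 3^64≡10, 3^128≡47, 3^256≡36, 3^512≡24, 3^1024≡46.
1647 = 1 + 2 + 4 + 8 + 32 + 64 + 512 + 1024, so 3^1647 ≡ 3·9·28·42·13·10·24·46 ≡ 33 (mod 53).

33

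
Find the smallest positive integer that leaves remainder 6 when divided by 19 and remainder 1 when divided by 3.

x ≡ 1 (mod 3) gives x ∈ {1, 4, 7, 10, 13, 16, 19, 22, …}.
The first of these with x mod 19 = 6 is 25.

25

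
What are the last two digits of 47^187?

Square-and-reduce mod 100: 47^1≡47, 47^2≡9, 47^4≡81, 47^8≡61, 47^16≡21, 47^32≡41, 47^64≡81, 47^128≡61.
187 = 1 + 2 + 8 + 16 + 32 + 128, so 47^187 ≡ 47·9·61·21·41·61 ≡ 63 (mod 100).

63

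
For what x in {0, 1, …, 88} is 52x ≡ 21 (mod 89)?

52⁻¹ ≡ 12 (mod 89) because 52·12 = 624 = 7·89 + 1.
So x ≡ 12·21 = 252 ≡ 74 (mod 89).
Check: 52·74 = 3848 = 43·89 + 21.

74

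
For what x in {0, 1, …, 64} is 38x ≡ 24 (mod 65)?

The inverse of 38 mod 65 is 12 (since 38·12 = 456 ≡ 1).
So x ≡ 12·24 = 288 ≡ 28 (mod 65).
Check: 38·28 = 1064 = 16·65 + 24.

28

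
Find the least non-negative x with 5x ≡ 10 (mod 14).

5⁻¹ ≡ 3 (mod 14) because 5·3 = 15 = 1·14 + 1.
So x ≡ 3·10 = 30 ≡ 2 (mod 14).

2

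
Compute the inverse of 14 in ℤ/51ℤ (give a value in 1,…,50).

14·11 = 154 = 3·51 + 1, so 14⁻¹ ≡ 11 (mod 51).

11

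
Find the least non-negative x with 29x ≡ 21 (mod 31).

29⁻¹ ≡ 15 (mod 31) because 29·15 = 435 = 14·31 + 1.
So x ≡ 15·21 = 315 ≡ 5 (mod 31).
Check: 29·5 = 145 = 4·31 + 21.

5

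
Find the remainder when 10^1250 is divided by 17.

15

Square-and-reduce mod 17: 10^1≡10, 10^2≡15, 10^4≡4, 10^8≡16, 10^16≡1, 10^32≡1, 10^64≡1, 10^128≡1, 10^256≡1, 10^512≡1, 10^1024≡1.
1250 = 2 + 32 + 64 + 128 + 1024, so 10^1250 ≡ 15·1·1·1·1 ≡ 15 (mod 17).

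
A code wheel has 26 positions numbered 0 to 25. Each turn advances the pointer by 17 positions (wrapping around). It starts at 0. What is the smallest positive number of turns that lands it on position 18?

24

The inverse of 17 mod 26 is 23 (since 17·23 = 391 ≡ 1).
Multiplying both sides by 23: x ≡ 23·18 = 414 ≡ 24 (mod 26).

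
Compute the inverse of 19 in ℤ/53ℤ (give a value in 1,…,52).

14

53 = 2·19 + 15
19 = 1·15 + 4
15 = 3·4 + 3
4 = 1·3 + 1
3 = 3·1 + 0
Back-substituting gives 19·14 ≡ 1 (mod 53).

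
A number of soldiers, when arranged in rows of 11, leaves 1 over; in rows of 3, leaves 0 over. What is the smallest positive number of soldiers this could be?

Since 3·4 ≡ 1 (mod 11), take x = 0 + 3·((1−0)·4 mod 11) = 0 + 3·4 = 12.
Check: 12 mod 11 = 1, 12 mod 3 = 0.

12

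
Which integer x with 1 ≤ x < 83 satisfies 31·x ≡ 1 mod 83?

31·75 = 2325 = 28·83 + 1, so 31⁻¹ ≡ 75 (mod 83).

75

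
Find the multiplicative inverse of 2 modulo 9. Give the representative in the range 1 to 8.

2·5 = 10 = 1·9 + 1, so 2⁻¹ ≡ 5 (mod 9).

5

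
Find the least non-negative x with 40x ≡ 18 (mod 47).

The inverse of 40 mod 47 is 20 (since 40·20 = 800 ≡ 1).
Multiplying both sides by 20: x ≡ 20·18 = 360 ≡ 31 (mod 47).
Check: 40·31 = 1240 = 26·47 + 18.

31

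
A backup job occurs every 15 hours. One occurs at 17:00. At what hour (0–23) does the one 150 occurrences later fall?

11

150·15 = 2250.
2250 mod 24 = 18 (since 93·24 = 2232).
(17 + 18) mod 24 = 11.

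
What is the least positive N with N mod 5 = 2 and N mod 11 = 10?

32

Since 11·1 ≡ 1 (mod 5), take x = 10 + 11·((2−10)·1 mod 5) = 10 + 11·2 = 32.
Check: 32 mod 5 = 2, 32 mod 11 = 10.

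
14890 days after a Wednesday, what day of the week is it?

14890 mod 7 = 1 (since 2127·7 = 14889).
Wednesday + 1 day → Thursday.

Thursday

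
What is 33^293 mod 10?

Last digits of 3^n: 3, 9, 7, 1 (period 4).
293 leaves remainder 1 on division by 4, so 33^293 ends in 3.

3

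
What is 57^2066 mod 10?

Last digits of 7^n: 7, 9, 3, 1 (period 4).
2066 mod 4 = 2, so the last digit matches 7^2 = 9.

9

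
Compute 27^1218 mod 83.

Square-and-reduce mod 83: 27^1≡27, 27^2≡65, 27^4≡75, 27^8≡64, 27^16≡29, 27^32≡11, 27^64≡38, 27^128≡33, 27^256≡10, 27^512≡17, 27^1024≡40.
1218 = 2 + 64 + 128 + 1024, so 27^1218 ≡ 65·38·33·40 ≡ 77 (mod 83).

77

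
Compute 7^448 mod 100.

1

Square-and-reduce mod 100: 7^1≡7, 7^2≡49, 7^4≡1, 7^8≡1, 7^16≡1, 7^32≡1, 7^64≡1, 7^128≡1, 7^256≡1.
448 = 64 + 128 + 256, so 7^448 ≡ 1·1·1 ≡ 1 (mod 100).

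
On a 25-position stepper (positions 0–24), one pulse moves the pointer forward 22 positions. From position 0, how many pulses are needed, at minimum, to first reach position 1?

25 = 1·22 + 3
22 = 7·3 + 1
3 = 3·1 + 0
Back-substituting gives 22·8 ≡ 1 (mod 25).

8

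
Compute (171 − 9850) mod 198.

23

9850 = 49·198 + 148, so 9850 mod 198 = 148.
(171 − 148) mod 198 = 23.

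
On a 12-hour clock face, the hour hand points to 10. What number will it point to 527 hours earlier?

Dividing 527 by 12 gives quotient 43 and remainder 11.
10 − 11 → 11 on a 12-hour dial.

11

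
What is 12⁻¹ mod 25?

23

25 = 2·12 + 1
12 = 12·1 + 0
Back-substituting gives 12·23 ≡ 1 (mod 25).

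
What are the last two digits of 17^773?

37

By repeated squaring mod 100: 17^1≡17, 17^2≡89, 17^4≡21, 17^8≡41, 17^16≡81, 17^32≡61, 17^64≡21, 17^128≡41, 17^256≡81, 17^512≡61.
Since 773 = 1 + 4 + 256 + 512 in binary, 17^773 ≡ 17·21·81·61 ≡ 37 (mod 100).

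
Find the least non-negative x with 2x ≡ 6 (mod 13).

The inverse of 2 mod 13 is 7 (since 2·7 = 14 ≡ 1).
So x ≡ 7·6 = 42 ≡ 3 (mod 13).
Check: 2·3 = 6 = 0·13 + 6.

3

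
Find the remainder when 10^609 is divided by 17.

10

By repeated squaring mod 17: 10^1≡10, 10^2≡15, 10^4≡4, 10^8≡16, 10^16≡1, 10^32≡1, 10^64≡1, 10^128≡1, 10^256≡1, 10^512≡1.
Since 609 = 1 + 32 + 64 + 512 in binary, 10^609 ≡ 10·1·1·1 ≡ 10 (mod 17).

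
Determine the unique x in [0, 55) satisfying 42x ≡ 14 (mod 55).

The inverse of 42 mod 55 is 38 (since 42·38 = 1596 ≡ 1).
So x ≡ 38·14 = 532 ≡ 37 (mod 55).

37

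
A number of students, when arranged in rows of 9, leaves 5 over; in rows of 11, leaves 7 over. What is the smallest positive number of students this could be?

Since 11·5 ≡ 1 (mod 9), take x = 7 + 11·((5−7)·5 mod 9) = 7 + 11·8 = 95.
Check: 95 mod 9 = 5, 95 mod 11 = 7.

95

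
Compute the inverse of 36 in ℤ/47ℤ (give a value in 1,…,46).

17

47 = 1·36 + 11
36 = 3·11 + 3
11 = 3·3 + 2
3 = 1·2 + 1
2 = 2·1 + 0
Back-substituting gives 36·17 ≡ 1 (mod 47).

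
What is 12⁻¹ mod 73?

73 = 6·12 + 1
12 = 12·1 + 0
Back-substituting gives 12·67 ≡ 1 (mod 73).

67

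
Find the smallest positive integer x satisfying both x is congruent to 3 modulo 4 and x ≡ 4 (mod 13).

43

x ≡ 3 (mod 4) gives x ∈ {3, 7, 11, 15, 19, 23, 27, 31, …}.
The first of these with x mod 13 = 4 is 43.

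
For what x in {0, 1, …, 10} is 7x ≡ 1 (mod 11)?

The inverse of 7 mod 11 is 8 (since 7·8 = 56 ≡ 1).
So x ≡ 8·1 = 8 ≡ 8 (mod 11).

8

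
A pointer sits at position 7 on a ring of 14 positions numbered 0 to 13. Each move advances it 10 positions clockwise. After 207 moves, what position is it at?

207·10 = 2070.
Dividing 2070 by 14 gives quotient 147 and remainder 12.
(7 + 12) mod 14 = 5.

5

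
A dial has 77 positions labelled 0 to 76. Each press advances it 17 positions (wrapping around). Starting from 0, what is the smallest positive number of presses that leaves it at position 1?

77 = 4·17 + 9
17 = 1·9 + 8
9 = 1·8 + 1
8 = 8·1 + 0
Back-substituting gives 17·68 ≡ 1 (mod 77).

68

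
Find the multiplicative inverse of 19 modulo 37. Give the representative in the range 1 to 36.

19·2 = 38 = 1·37 + 1, so 19⁻¹ ≡ 2 (mod 37).

2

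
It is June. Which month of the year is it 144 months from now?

June

144 = 12·12 + 0, so 144 mod 12 = 0.
June + 0 months → June.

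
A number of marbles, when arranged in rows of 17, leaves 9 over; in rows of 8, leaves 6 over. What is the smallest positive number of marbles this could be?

94

x ≡ 6 (mod 8) gives x ∈ {6, 14, 22, 30, 38, 46, 54, 62, …}.
The first of these with x mod 17 = 9 is 94.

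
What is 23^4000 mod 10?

1

Powers of 3 mod 10 repeat with period 4: 3, 9, 7, 1.
4000 leaves remainder 0 on division by 4, so 23^4000 ends in 1.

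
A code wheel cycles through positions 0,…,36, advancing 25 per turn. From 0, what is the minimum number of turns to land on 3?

9

The inverse of 25 mod 37 is 3 (since 25·3 = 75 ≡ 1).
So x ≡ 3·3 = 9 ≡ 9 (mod 37).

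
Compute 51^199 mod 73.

By repeated squaring mod 73: 51^1≡51, 51^2≡46, 51^4≡72, 51^8≡1, 51^16≡1, 51^32≡1, 51^64≡1, 51^128≡1.
Since 199 = 1 + 2 + 4 + 64 + 128 in binary, 51^199 ≡ 51·46·72·1·1 ≡ 63 (mod 73).

63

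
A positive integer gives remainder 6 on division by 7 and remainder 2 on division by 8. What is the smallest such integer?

34

x ≡ 6 (mod 7) gives x ∈ {6, 13, 20, 27, 34}.
The first of these with x mod 8 = 2 is 34.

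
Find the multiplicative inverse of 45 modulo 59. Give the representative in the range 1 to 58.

21

59 = 1·45 + 14
45 = 3·14 + 3
14 = 4·3 + 2
3 = 1·2 + 1
2 = 2·1 + 0
Back-substituting gives 45·21 ≡ 1 (mod 59).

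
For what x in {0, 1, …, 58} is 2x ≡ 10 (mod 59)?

2⁻¹ ≡ 30 (mod 59) because 2·30 = 60 = 1·59 + 1.
So x ≡ 30·10 = 300 ≡ 5 (mod 59).

5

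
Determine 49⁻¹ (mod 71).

29

49·29 = 1421 = 20·71 + 1, so 49⁻¹ ≡ 29 (mod 71).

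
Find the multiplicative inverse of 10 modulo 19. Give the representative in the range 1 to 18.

2

19 = 1·10 + 9
10 = 1·9 + 1
9 = 9·1 + 0
Back-substituting gives 10·2 ≡ 1 (mod 19).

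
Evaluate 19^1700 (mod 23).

Square-and-reduce mod 23: 19^1≡19, 19^2≡16, 19^4≡3, 19^8≡9, 19^16≡12, 19^32≡6, 19^64≡13, 19^128≡8, 19^256≡18, 19^512≡2, 19^1024≡4.
Since 1700 = 4 + 32 + 128 + 512 + 1024 in binary, 19^1700 ≡ 3·6·8·2·4 ≡ 2 (mod 23).

2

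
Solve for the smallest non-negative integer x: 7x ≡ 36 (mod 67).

The inverse of 7 mod 67 is 48 (since 7·48 = 336 ≡ 1).
Multiplying both sides by 48: x ≡ 48·36 = 1728 ≡ 53 (mod 67).
Check: 7·53 = 371 = 5·67 + 36.

53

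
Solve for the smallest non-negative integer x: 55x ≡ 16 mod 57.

49

55⁻¹ ≡ 28 (mod 57) because 55·28 = 1540 = 27·57 + 1.
Multiplying both sides by 28: x ≡ 28·16 = 448 ≡ 49 (mod 57).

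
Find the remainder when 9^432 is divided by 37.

1

Square-and-reduce mod 37: 9^1≡9, 9^2≡7, 9^4≡12, 9^8≡33, 9^16≡16, 9^32≡34, 9^64≡9, 9^128≡7, 9^256≡12.
Since 432 = 16 + 32 + 128 + 256 in binary, 9^432 ≡ 16·34·7·12 ≡ 1 (mod 37).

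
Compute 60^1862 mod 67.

Successive squares of 60 mod 67: 60^1≡60, 60^2≡49, 60^4≡56, 60^8≡54, 60^16≡35, 60^32≡19, 60^64≡26, 60^128≡6, 60^256≡36, 60^512≡23, 60^1024≡60.
1862 = 2 + 4 + 64 + 256 + 512 + 1024, so 60^1862 ≡ 49·56·26·36·23·60 ≡ 39 (mod 67).

39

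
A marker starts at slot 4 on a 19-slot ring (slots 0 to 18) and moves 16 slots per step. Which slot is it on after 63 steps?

5

63·16 = 1008.
1008 − 53·19 = 1, so 1008 ≡ 1 (mod 19).
(4 + 1) mod 19 = 5.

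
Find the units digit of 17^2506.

Powers of 7 mod 10 repeat with period 4: 7, 9, 3, 1.
2506 mod 4 = 2, so the last digit matches 7^2 = 9.

9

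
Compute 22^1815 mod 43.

Successive squares of 22 mod 43: 22^1≡22, 22^2≡11, 22^4≡35, 22^8≡21, 22^16≡11, 22^32≡35, 22^64≡21, 22^128≡11, 22^256≡35, 22^512≡21, 22^1024≡11.
1815 = 1 + 2 + 4 + 16 + 256 + 512 + 1024, so 22^1815 ≡ 22·11·35·11·35·21·11 ≡ 32 (mod 43).

32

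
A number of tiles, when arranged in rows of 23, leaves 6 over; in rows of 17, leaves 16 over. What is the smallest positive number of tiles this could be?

x ≡ 16 (mod 17) gives x ∈ {16, 33, 50, 67, 84, 101, 118, 135, …}.
The first of these with x mod 23 = 6 is 305.

305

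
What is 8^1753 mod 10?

8

Powers of 8 mod 10 repeat with period 4: 8, 4, 2, 6.
1753 leaves remainder 1 on division by 4, so 8^1753 ends in 8.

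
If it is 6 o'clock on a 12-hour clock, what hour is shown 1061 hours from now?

1061 = 88·12 + 5, so 1061 mod 12 = 5.
6 + 5 → 11 on a 12-hour dial.

11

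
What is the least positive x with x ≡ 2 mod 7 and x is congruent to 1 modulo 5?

16

Since 5·3 ≡ 1 (mod 7), take x = 1 + 5·((2−1)·3 mod 7) = 1 + 5·3 = 16.
Check: 16 mod 7 = 2, 16 mod 5 = 1.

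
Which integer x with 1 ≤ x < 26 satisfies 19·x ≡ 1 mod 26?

19·11 = 209 = 8·26 + 1, so 19⁻¹ ≡ 11 (mod 26).

11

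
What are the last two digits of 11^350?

Square-and-reduce mod 100: 11^1≡11, 11^2≡21, 11^4≡41, 11^8≡81, 11^16≡61, 11^32≡21, 11^64≡41, 11^128≡81, 11^256≡61.
350 = 2 + 4 + 8 + 16 + 64 + 256, so 11^350 ≡ 21·41·81·61·41·61 ≡ 1 (mod 100).

01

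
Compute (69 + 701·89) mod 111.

701·89 = 62389.
Dividing 62389 by 111 gives quotient 562 and remainder 7.
(69 + 7) mod 111 = 76.

76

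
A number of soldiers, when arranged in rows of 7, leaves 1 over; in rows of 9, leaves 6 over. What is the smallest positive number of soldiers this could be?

x ≡ 1 (mod 7) gives x ∈ {1, 8, 15}.
The first of these with x mod 9 = 6 is 15.

15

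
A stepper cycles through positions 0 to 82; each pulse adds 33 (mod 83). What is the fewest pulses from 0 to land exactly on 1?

83 = 2·33 + 17
33 = 1·17 + 16
17 = 1·16 + 1
16 = 16·1 + 0
Back-substituting gives 33·78 ≡ 1 (mod 83).

78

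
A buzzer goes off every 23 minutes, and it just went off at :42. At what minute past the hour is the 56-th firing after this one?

10

56·23 = 1288.
1288 = 21·60 + 28, so 1288 mod 60 = 28.
(42 + 28) mod 60 = 10.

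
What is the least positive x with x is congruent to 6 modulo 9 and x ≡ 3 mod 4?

15

x ≡ 3 (mod 4) gives x ∈ {3, 7, 11, 15}.
The first of these with x mod 9 = 6 is 15.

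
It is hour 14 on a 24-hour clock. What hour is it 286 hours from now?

12

286 − 11·24 = 22, so 286 ≡ 22 (mod 24).
(14 + 22) mod 24 = 12.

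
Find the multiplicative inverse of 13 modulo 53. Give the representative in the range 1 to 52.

53 = 4·13 + 1
13 = 13·1 + 0
Back-substituting gives 13·49 ≡ 1 (mod 53).

49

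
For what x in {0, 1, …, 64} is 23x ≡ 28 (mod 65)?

23⁻¹ ≡ 17 (mod 65) because 23·17 = 391 = 6·65 + 1.
Multiplying both sides by 17: x ≡ 17·28 = 476 ≡ 21 (mod 65).
Check: 23·21 = 483 = 7·65 + 28.

21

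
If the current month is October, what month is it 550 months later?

550 mod 12 = 10 (since 45·12 = 540).
October + 10 months → August.

August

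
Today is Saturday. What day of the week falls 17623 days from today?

17623 mod 7 = 4 (since 2517·7 = 17619).
Saturday + 4 days → Wednesday.

Wednesday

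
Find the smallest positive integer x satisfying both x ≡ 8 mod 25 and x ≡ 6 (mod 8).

158

Since 8·22 ≡ 1 (mod 25), take x = 6 + 8·((8−6)·22 mod 25) = 6 + 8·19 = 158.
Check: 158 mod 25 = 8, 158 mod 8 = 6.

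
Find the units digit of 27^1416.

1

Powers of 7 mod 10 repeat with period 4: 7, 9, 3, 1.
1416 mod 4 = 0, so the last digit matches 7^4 = 1.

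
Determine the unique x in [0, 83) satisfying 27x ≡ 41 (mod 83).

63

27⁻¹ ≡ 40 (mod 83) because 27·40 = 1080 = 13·83 + 1.
So x ≡ 40·41 = 1640 ≡ 63 (mod 83).
Check: 27·63 = 1701 = 20·83 + 41.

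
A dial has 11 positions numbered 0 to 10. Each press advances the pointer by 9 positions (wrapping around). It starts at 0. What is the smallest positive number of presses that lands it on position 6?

8

9⁻¹ ≡ 5 (mod 11) because 9·5 = 45 = 4·11 + 1.
So x ≡ 5·6 = 30 ≡ 8 (mod 11).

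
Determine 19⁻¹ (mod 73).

50

19·50 = 950 = 13·73 + 1, so 19⁻¹ ≡ 50 (mod 73).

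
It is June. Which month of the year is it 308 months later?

308 − 25·12 = 8, so 308 ≡ 8 (mod 12).
June + 8 months → February.

February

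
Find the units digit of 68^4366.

Last digits of 8^n: 8, 4, 2, 6 (period 4).
4366 leaves remainder 2 on division by 4, so 68^4366 ends in 4.

4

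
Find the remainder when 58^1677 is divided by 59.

By repeated squaring mod 59: 58^1≡58, 58^2≡1, 58^4≡1, 58^8≡1, 58^16≡1, 58^32≡1, 58^64≡1, 58^128≡1, 58^256≡1, 58^512≡1, 58^1024≡1.
Since 1677 = 1 + 4 + 8 + 128 + 512 + 1024 in binary, 58^1677 ≡ 58·1·1·1·1·1 ≡ 58 (mod 59).

58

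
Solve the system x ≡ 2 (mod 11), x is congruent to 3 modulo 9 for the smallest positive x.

x ≡ 3 (mod 9) gives x ∈ {3, 12, 21, 30, 39, 48, 57}.
The first of these with x mod 11 = 2 is 57.

57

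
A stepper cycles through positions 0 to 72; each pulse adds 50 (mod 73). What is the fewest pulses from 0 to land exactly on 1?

73 = 1·50 + 23
50 = 2·23 + 4
23 = 5·4 + 3
4 = 1·3 + 1
3 = 3·1 + 0
Back-substituting gives 50·19 ≡ 1 (mod 73).

19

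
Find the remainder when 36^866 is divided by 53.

Successive squares of 36 mod 53: 36^1≡36, 36^2≡24, 36^4≡46, 36^8≡49, 36^16≡16, 36^32≡44, 36^64≡28, 36^128≡42, 36^256≡15, 36^512≡13.
Since 866 = 2 + 32 + 64 + 256 + 512 in binary, 36^866 ≡ 24·44·28·15·13 ≡ 49 (mod 53).

49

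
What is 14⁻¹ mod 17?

11

14·11 = 154 = 9·17 + 1, so 14⁻¹ ≡ 11 (mod 17).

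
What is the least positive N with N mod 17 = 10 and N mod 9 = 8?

44

x ≡ 8 (mod 9) gives x ∈ {8, 17, 26, 35, 44}.
The first of these with x mod 17 = 10 is 44.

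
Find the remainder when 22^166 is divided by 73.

27

Successive squares of 22 mod 73: 22^1≡22, 22^2≡46, 22^4≡72, 22^8≡1, 22^16≡1, 22^32≡1, 22^64≡1, 22^128≡1.
166 = 2 + 4 + 32 + 128, so 22^166 ≡ 46·72·1·1 ≡ 27 (mod 73).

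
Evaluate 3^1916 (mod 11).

Square-and-reduce mod 11: 3^1≡3, 3^2≡9, 3^4≡4, 3^8≡5, 3^16≡3, 3^32≡9, 3^64≡4, 3^128≡5, 3^256≡3, 3^512≡9, 3^1024≡4.
1916 = 4 + 8 + 16 + 32 + 64 + 256 + 512 + 1024, so 3^1916 ≡ 4·5·3·9·4·3·9·4 ≡ 3 (mod 11).

3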